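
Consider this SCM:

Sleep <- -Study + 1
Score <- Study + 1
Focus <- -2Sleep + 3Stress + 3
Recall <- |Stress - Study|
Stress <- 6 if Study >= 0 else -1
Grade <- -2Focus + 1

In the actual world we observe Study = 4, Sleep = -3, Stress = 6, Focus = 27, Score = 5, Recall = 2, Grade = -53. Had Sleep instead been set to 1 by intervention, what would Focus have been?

19

Under do(Sleep=1), the mechanism Sleep <- -Study + 1 is discarded; Sleep is fixed at 1.
Stress = 6 if Study >= 0 else -1  [with Study=4]  = 6
Focus = -2Sleep + 3Stress + 3  [with Sleep=1, Stress=6]  = 19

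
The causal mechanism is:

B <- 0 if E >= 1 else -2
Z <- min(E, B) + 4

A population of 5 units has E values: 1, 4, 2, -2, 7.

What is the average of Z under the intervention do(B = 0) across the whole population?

3.6

Every unit gets B=0 under the intervention. Z values become 4, 4, 4, 2, 4; E[Z|do(B=0)] = 3.6.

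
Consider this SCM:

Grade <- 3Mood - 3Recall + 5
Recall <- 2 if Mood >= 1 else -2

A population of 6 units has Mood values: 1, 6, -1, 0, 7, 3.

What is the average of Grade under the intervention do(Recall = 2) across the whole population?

Every unit gets Recall=2 under the intervention. Grade values become 2, 17, -4, -1, 20, 8; E[Grade|do(Recall=2)] = 7.

7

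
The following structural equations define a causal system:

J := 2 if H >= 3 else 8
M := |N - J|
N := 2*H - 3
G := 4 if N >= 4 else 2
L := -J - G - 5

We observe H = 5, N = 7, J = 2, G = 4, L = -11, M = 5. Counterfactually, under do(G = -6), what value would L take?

Intervening sets G = -6 and removes its equation (G := 4 if N >= 4 else 2).
J = 2 if H >= 3 else 8  [with H=5]  = 2
L = -J - G - 5  [with J=2, G=-6]  = -1

-1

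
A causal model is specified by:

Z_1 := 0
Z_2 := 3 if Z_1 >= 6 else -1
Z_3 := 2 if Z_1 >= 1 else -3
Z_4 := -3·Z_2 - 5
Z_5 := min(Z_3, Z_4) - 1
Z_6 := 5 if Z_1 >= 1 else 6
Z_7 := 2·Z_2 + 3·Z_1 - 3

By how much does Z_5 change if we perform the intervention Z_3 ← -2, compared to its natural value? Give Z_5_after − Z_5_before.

do(Z_3=-2) replaces the equation Z_3 := 2 if Z_1 >= 1 else -3 with the constant Z_3 = -2.
Z_2 = 3 if Z_1 >= 6 else -1  [with Z_1=0]  = -1
Z_4 = -3·Z_2 - 5  [with Z_2=-1]  = -2
Z_5 = min(Z_3, Z_4) - 1  [with Z_3=-2, Z_4=-2]  = -3
Without intervention: Z_2 = 3 if Z_1 >= 6 else -1  [with Z_1=0]  = -1; Z_3 = 2 if Z_1 >= 1 else -3  [with Z_1=0]  = -3; Z_4 = -3·Z_2 - 5  [with Z_2=-1]  = -2; Z_5 = min(Z_3, Z_4) - 1  [with Z_3=-3, Z_4=-2]  = -4.
Change = -3 − (-4) = 1.

1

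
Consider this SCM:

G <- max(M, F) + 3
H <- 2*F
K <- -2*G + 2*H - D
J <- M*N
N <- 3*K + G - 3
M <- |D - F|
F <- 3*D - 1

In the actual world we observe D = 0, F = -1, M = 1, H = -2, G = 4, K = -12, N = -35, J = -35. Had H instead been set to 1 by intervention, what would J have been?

do(H=1) replaces the equation H <- 2*F with the constant H = 1.
F = 3*D - 1  [with D=0]  = -1
M = |D - F|  [with D=0, F=-1]  = 1
G = max(M, F) + 3  [with M=1, F=-1]  = 4
K = -2*G + 2*H - D  [with G=4, H=1, D=0]  = -6
N = 3*K + G - 3  [with K=-6, G=4]  = -17
J = M*N  [with M=1, N=-17]  = -17

-17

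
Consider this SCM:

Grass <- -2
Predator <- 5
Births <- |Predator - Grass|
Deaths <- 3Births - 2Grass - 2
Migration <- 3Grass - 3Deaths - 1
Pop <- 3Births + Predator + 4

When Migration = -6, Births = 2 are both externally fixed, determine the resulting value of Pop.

15

The joint intervention fixes Migration = -6, Births = 2, removing each variable's own equation.
Pop = 3Births + Predator + 4  [with Births=2, Predator=5]  = 15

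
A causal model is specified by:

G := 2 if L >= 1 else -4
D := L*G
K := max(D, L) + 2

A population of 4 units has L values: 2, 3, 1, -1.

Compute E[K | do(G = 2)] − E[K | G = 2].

-1.25

Under do(G=2), G's equation is replaced by G=2 for every unit. Per-unit K: 6, 8, 4, 1. Mean = 4.75.
Observing G=2 restricts to units where G's equation naturally yields 2: L ∈ {2, 3, 1}. In that subpopulation K = 6, 8, 4, mean 6.
Difference = 4.75 − 6 = -1.25.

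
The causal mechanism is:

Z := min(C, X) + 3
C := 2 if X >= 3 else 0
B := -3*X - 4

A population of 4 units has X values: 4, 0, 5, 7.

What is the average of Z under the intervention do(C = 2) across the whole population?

4.5

Every unit gets C=2 under the intervention. Z values become 5, 3, 5, 5; E[Z|do(C=2)] = 4.5.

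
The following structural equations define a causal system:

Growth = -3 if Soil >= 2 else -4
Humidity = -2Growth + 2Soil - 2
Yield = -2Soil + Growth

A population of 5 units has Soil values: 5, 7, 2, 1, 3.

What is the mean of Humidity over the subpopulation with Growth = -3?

12.5

Conditioning on Growth=-3 selects the 4 unit(s) with Soil ∈ {5, 7, 2, 3}. Their Humidity values: 14, 18, 8, 10. Mean = 12.5.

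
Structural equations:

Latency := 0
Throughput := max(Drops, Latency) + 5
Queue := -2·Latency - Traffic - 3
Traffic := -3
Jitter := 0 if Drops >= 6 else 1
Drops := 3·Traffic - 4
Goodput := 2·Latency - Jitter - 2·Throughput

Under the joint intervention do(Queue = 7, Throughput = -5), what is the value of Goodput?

Under do(Queue = 7, Throughput = -5), each intervened variable's structural equation is replaced by its fixed value.
Drops = 3·Traffic - 4  [with Traffic=-3]  = -13
Jitter = 0 if Drops >= 6 else 1  [with Drops=-13]  = 1
Goodput = 2·Latency - Jitter - 2·Throughput  [with Latency=0, Jitter=1, Throughput=-5]  = 9

9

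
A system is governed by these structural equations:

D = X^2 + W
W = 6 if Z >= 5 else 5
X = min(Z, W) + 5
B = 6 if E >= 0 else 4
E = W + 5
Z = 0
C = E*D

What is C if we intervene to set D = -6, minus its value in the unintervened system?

-360

Under do(D=-6), the mechanism D = X^2 + W is discarded; D is fixed at -6.
W = 6 if Z >= 5 else 5  [with Z=0]  = 5
E = W + 5  [with W=5]  = 10
C = E*D  [with E=10, D=-6]  = -60
Without intervention: W = 6 if Z >= 5 else 5  [with Z=0]  = 5; X = min(Z, W) + 5  [with Z=0, W=5]  = 5; D = X^2 + W  [with X=5, W=5]  = 30; E = W + 5  [with W=5]  = 10; C = E*D  [with E=10, D=30]  = 300.
Change = -60 − 300 = -360.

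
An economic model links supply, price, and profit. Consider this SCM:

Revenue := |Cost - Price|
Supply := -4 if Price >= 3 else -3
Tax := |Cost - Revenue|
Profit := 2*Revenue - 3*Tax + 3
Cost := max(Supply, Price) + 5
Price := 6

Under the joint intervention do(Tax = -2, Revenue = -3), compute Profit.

3

Setting Tax = -2, Revenue = -3 by intervention discards those variables' equations.
Profit = 2*Revenue - 3*Tax + 3  [with Revenue=-3, Tax=-2]  = 3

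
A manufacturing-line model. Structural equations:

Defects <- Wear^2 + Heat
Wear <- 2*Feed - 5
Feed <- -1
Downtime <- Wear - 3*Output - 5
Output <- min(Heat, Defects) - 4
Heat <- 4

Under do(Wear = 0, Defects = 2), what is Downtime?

1

Setting Wear = 0, Defects = 2 by intervention discards those variables' equations.
Output = min(Heat, Defects) - 4  [with Heat=4, Defects=2]  = -2
Downtime = Wear - 3*Output - 5  [with Wear=0, Output=-2]  = 1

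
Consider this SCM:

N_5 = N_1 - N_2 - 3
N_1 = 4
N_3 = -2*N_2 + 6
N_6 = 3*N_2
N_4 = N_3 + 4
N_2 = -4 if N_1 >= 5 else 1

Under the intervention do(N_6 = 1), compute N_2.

do(N_6=1) replaces the equation N_6 = 3*N_2 with the constant N_6 = 1.
N_2 is not downstream of the intervention, so its value is determined by the original equations.
N_2 = -4 if N_1 >= 5 else 1  [with N_1=4]  = 1

1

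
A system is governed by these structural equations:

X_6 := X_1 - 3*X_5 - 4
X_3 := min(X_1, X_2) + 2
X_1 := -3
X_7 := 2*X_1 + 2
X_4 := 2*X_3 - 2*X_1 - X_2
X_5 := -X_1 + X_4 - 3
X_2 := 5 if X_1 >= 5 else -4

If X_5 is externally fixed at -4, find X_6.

The intervention breaks the incoming arrows to X_5: X_5 := -X_1 + X_4 - 3 no longer applies, and X_5 = -4.
X_6 = X_1 - 3*X_5 - 4  [with X_1=-3, X_5=-4]  = 5

5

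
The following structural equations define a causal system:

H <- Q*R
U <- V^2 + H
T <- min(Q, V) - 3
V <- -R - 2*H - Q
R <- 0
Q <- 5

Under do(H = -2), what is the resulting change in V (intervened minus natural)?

The intervention breaks the incoming arrows to H: H <- Q*R no longer applies, and H = -2.
V = -R - 2*H - Q  [with R=0, H=-2, Q=5]  = -1
Without intervention: H = Q*R  [with Q=5, R=0]  = 0; V = -R - 2*H - Q  [with R=0, H=0, Q=5]  = -5.
Change = -1 − (-5) = 4.

4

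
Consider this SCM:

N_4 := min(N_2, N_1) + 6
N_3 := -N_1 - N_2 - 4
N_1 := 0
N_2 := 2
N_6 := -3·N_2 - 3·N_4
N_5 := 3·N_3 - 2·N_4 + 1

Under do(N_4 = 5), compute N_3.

Under do(N_4=5), the mechanism N_4 := min(N_2, N_1) + 6 is discarded; N_4 is fixed at 5.
Since N_3 is not a descendant of the intervened variable, it is unaffected.
N_3 = -N_1 - N_2 - 4  [with N_1=0, N_2=2]  = -6

-6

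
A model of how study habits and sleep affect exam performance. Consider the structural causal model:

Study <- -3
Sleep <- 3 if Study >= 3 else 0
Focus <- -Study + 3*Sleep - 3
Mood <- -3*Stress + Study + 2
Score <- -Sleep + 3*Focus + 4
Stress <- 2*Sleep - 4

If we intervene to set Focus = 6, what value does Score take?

22

Intervening sets Focus = 6 and removes its equation (Focus <- -Study + 3*Sleep - 3).
Sleep = 3 if Study >= 3 else 0  [with Study=-3]  = 0
Score = -Sleep + 3*Focus + 4  [with Sleep=0, Focus=6]  = 22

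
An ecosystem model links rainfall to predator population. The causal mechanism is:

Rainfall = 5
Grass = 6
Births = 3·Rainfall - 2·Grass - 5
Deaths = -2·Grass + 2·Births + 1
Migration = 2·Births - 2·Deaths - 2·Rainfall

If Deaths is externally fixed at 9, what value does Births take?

Under do(Deaths=9), the mechanism Deaths = -2·Grass + 2·Births + 1 is discarded; Deaths is fixed at 9.
Since Births is not a descendant of the intervened variable, it is unaffected.
Births = 3·Rainfall - 2·Grass - 5  [with Rainfall=5, Grass=6]  = -2

-2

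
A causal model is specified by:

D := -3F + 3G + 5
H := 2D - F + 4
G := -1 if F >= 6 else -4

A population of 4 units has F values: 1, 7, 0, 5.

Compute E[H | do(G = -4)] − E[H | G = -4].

do(G=-4) breaks G's dependence on F. With G=-4 fixed, H across the units is -17, -59, -10, -45, mean -32.75.
Conditioning on G=-4 selects the 3 unit(s) with F ∈ {1, 0, 5}. Their H values: -17, -10, -45. Mean = -24.
Difference = -32.75 − (-24) = -8.75.

-8.75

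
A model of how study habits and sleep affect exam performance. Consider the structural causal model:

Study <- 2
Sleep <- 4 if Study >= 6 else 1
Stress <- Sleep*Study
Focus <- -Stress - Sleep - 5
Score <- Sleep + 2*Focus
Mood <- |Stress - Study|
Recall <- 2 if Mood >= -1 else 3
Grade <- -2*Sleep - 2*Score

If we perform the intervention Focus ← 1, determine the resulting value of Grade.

do(Focus=1) replaces the equation Focus <- -Stress - Sleep - 5 with the constant Focus = 1.
Sleep = 4 if Study >= 6 else 1  [with Study=2]  = 1
Score = Sleep + 2*Focus  [with Sleep=1, Focus=1]  = 3
Grade = -2*Sleep - 2*Score  [with Sleep=1, Score=3]  = -8

-8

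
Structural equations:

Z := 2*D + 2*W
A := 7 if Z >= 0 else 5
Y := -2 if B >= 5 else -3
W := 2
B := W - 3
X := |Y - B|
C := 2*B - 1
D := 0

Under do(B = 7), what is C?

13

do(B=7) replaces the equation B := W - 3 with the constant B = 7.
C = 2*B - 1  [with B=7]  = 13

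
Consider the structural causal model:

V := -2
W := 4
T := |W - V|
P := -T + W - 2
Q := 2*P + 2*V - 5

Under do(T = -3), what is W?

Under do(T=-3), the mechanism T := |W - V| is discarded; T is fixed at -3.
Since W is not a descendant of the intervened variable, it is unaffected.

4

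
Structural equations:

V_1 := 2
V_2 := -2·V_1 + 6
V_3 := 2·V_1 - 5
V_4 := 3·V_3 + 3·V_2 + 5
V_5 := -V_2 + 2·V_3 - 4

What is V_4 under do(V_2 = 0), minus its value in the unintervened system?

Under do(V_2=0), the mechanism V_2 := -2·V_1 + 6 is discarded; V_2 is fixed at 0.
V_3 = 2·V_1 - 5  [with V_1=2]  = -1
V_4 = 3·V_3 + 3·V_2 + 5  [with V_3=-1, V_2=0]  = 2
Without intervention: V_2 = -2·V_1 + 6  [with V_1=2]  = 2; V_3 = 2·V_1 - 5  [with V_1=2]  = -1; V_4 = 3·V_3 + 3·V_2 + 5  [with V_3=-1, V_2=2]  = 8.
Change = 2 − 8 = -6.

-6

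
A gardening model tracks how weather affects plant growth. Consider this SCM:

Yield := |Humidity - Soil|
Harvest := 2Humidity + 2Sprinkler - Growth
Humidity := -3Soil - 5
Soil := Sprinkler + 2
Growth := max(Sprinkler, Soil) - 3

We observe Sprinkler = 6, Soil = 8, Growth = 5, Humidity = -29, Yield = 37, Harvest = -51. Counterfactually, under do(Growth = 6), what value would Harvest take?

The intervention breaks the incoming arrows to Growth: Growth := max(Sprinkler, Soil) - 3 no longer applies, and Growth = 6.
Soil = Sprinkler + 2  [with Sprinkler=6]  = 8
Humidity = -3Soil - 5  [with Soil=8]  = -29
Harvest = 2Humidity + 2Sprinkler - Growth  [with Humidity=-29, Sprinkler=6, Growth=6]  = -52

-52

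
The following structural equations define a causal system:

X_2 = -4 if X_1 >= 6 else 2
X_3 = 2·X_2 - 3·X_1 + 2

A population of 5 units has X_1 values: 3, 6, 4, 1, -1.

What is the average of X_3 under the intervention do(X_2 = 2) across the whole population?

The intervention sets X_2=2 in all 5 units regardless of X_1. Recomputing X_3 per unit gives -3, -12, -6, 3, 9; average -1.8.

-1.8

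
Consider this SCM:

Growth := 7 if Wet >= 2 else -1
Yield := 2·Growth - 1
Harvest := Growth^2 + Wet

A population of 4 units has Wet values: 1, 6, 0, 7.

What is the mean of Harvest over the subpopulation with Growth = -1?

1.5

E[Harvest|Growth=-1] averages over only the 2 units with Growth=-1 (Wet = 1, 0): Harvest = 2, 1, mean 1.5.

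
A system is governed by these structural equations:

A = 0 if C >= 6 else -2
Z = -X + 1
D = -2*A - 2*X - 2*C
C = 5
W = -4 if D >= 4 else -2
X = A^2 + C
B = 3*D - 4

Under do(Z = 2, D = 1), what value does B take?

-1

Setting Z = 2, D = 1 by intervention discards those variables' equations.
B = 3*D - 4  [with D=1]  = -1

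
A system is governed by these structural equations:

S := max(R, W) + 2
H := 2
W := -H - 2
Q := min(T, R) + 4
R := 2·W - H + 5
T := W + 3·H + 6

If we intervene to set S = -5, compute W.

-4

Under do(S=-5), the mechanism S := max(R, W) + 2 is discarded; S is fixed at -5.
No directed path runs from S to W, so W keeps its natural value.
W = -H - 2  [with H=2]  = -4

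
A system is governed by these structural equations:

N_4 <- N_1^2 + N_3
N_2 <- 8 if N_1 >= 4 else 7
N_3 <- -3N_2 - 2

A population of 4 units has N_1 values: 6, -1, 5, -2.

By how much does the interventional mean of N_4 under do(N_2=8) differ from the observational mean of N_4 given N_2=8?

-14

The intervention sets N_2=8 in all 4 units regardless of N_1. Recomputing N_4 per unit gives 10, -25, -1, -22; average -9.5.
Observing N_2=8 restricts to units where N_2's equation naturally yields 8: N_1 ∈ {6, 5}. In that subpopulation N_4 = 10, -1, mean 4.5.
Difference = -9.5 − 4.5 = -14.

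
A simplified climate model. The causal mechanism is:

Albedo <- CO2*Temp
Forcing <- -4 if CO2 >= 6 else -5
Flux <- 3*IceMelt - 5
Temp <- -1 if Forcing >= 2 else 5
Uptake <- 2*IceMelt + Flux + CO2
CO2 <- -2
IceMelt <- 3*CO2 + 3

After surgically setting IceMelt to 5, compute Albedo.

-10

Intervening sets IceMelt = 5 and removes its equation (IceMelt <- 3*CO2 + 3).
No directed path runs from IceMelt to Albedo, so Albedo keeps its natural value.
Forcing = -4 if CO2 >= 6 else -5  [with CO2=-2]  = -5
Temp = -1 if Forcing >= 2 else 5  [with Forcing=-5]  = 5
Albedo = CO2*Temp  [with CO2=-2, Temp=5]  = -10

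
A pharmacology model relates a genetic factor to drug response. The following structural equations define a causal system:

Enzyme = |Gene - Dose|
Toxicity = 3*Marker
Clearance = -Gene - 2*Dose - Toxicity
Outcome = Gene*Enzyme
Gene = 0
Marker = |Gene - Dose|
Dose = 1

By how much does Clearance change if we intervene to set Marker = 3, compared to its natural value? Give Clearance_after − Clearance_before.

Under do(Marker=3), the mechanism Marker = |Gene - Dose| is discarded; Marker is fixed at 3.
Toxicity = 3*Marker  [with Marker=3]  = 9
Clearance = -Gene - 2*Dose - Toxicity  [with Gene=0, Dose=1, Toxicity=9]  = -11
Without intervention: Marker = |Gene - Dose|  [with Gene=0, Dose=1]  = 1; Toxicity = 3*Marker  [with Marker=1]  = 3; Clearance = -Gene - 2*Dose - Toxicity  [with Gene=0, Dose=1, Toxicity=3]  = -5.
Change = -11 − (-5) = -6.

-6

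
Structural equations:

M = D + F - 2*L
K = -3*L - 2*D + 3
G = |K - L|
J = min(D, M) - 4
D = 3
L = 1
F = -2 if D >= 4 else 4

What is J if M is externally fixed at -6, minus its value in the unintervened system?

-9

Under do(M=-6), the mechanism M = D + F - 2*L is discarded; M is fixed at -6.
J = min(D, M) - 4  [with D=3, M=-6]  = -10
Without intervention: F = -2 if D >= 4 else 4  [with D=3]  = 4; M = D + F - 2*L  [with D=3, F=4, L=1]  = 5; J = min(D, M) - 4  [with D=3, M=5]  = -1.
Change = -10 − (-1) = -9.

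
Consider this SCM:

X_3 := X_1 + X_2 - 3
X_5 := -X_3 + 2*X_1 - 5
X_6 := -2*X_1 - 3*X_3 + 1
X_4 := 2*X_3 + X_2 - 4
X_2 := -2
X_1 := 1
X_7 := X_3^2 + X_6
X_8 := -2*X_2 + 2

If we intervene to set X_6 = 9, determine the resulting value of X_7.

Intervening sets X_6 = 9 and removes its equation (X_6 := -2*X_1 - 3*X_3 + 1).
X_3 = X_1 + X_2 - 3  [with X_1=1, X_2=-2]  = -4
X_7 = X_3^2 + X_6  [with X_3=-4, X_6=9]  = 25

25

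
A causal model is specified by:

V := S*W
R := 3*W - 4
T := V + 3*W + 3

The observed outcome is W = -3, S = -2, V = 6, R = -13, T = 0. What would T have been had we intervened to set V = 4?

do(V=4) replaces the equation V := S*W with the constant V = 4.
T = V + 3*W + 3  [with V=4, W=-3]  = -2

-2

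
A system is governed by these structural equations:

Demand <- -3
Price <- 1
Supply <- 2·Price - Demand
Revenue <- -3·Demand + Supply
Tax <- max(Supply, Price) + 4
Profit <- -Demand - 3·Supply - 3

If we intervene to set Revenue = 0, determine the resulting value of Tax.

Intervening sets Revenue = 0 and removes its equation (Revenue <- -3·Demand + Supply).
No directed path runs from Revenue to Tax, so Tax keeps its natural value.
Supply = 2·Price - Demand  [with Price=1, Demand=-3]  = 5
Tax = max(Supply, Price) + 4  [with Supply=5, Price=1]  = 9

9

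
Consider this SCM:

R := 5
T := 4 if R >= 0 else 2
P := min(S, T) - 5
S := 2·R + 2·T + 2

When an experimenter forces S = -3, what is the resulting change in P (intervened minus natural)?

The intervention breaks the incoming arrows to S: S := 2·R + 2·T + 2 no longer applies, and S = -3.
T = 4 if R >= 0 else 2  [with R=5]  = 4
P = min(S, T) - 5  [with S=-3, T=4]  = -8
Without intervention: T = 4 if R >= 0 else 2  [with R=5]  = 4; S = 2·R + 2·T + 2  [with R=5, T=4]  = 20; P = min(S, T) - 5  [with S=20, T=4]  = -1.
Change = -8 − (-1) = -7.

-7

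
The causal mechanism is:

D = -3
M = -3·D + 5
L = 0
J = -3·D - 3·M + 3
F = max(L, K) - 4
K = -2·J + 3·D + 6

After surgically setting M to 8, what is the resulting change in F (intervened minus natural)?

The intervention breaks the incoming arrows to M: M = -3·D + 5 no longer applies, and M = 8.
J = -3·D - 3·M + 3  [with D=-3, M=8]  = -12
K = -2·J + 3·D + 6  [with J=-12, D=-3]  = 21
F = max(L, K) - 4  [with L=0, K=21]  = 17
Without intervention: M = -3·D + 5  [with D=-3]  = 14; J = -3·D - 3·M + 3  [with D=-3, M=14]  = -30; K = -2·J + 3·D + 6  [with J=-30, D=-3]  = 57; F = max(L, K) - 4  [with L=0, K=57]  = 53.
Change = 17 − 53 = -36.

-36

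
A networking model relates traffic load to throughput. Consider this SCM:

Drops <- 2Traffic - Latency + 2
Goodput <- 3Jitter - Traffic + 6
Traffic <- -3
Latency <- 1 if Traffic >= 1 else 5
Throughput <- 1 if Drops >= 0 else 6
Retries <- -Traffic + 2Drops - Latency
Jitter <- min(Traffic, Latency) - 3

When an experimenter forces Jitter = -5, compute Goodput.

Under do(Jitter=-5), the mechanism Jitter <- min(Traffic, Latency) - 3 is discarded; Jitter is fixed at -5.
Goodput = 3Jitter - Traffic + 6  [with Jitter=-5, Traffic=-3]  = -6

-6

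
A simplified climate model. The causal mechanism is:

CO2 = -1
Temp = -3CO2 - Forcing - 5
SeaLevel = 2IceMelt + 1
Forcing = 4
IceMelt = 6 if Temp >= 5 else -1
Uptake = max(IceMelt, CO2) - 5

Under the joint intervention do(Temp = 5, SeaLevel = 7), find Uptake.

1

Setting Temp = 5, SeaLevel = 7 by intervention discards those variables' equations.
IceMelt = 6 if Temp >= 5 else -1  [with Temp=5]  = 6
Uptake = max(IceMelt, CO2) - 5  [with IceMelt=6, CO2=-1]  = 1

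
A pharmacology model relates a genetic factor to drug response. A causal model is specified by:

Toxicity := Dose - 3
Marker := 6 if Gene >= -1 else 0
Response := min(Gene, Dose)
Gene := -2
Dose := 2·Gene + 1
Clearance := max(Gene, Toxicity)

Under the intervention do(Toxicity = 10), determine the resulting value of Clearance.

10

The intervention breaks the incoming arrows to Toxicity: Toxicity := Dose - 3 no longer applies, and Toxicity = 10.
Clearance = max(Gene, Toxicity)  [with Gene=-2, Toxicity=10]  = 10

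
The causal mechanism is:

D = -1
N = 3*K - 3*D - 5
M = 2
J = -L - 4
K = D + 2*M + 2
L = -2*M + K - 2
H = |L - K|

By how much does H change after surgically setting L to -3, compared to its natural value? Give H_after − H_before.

Intervening sets L = -3 and removes its equation (L = -2*M + K - 2).
K = D + 2*M + 2  [with D=-1, M=2]  = 5
H = |L - K|  [with L=-3, K=5]  = 8
Without intervention: K = D + 2*M + 2  [with D=-1, M=2]  = 5; L = -2*M + K - 2  [with M=2, K=5]  = -1; H = |L - K|  [with L=-1, K=5]  = 6.
Change = 8 − 6 = 2.

2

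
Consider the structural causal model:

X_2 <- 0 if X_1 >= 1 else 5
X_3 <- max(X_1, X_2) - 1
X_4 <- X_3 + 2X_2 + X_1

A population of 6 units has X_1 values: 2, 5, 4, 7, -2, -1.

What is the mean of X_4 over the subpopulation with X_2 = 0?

Conditioning on X_2=0 selects the 4 unit(s) with X_1 ∈ {2, 5, 4, 7}. Their X_4 values: 3, 9, 7, 13. Mean = 8.

8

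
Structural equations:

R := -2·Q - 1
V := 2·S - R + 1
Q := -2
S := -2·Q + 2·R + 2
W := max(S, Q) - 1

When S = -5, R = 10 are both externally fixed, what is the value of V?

The joint intervention fixes S = -5, R = 10, removing each variable's own equation.
V = 2·S - R + 1  [with S=-5, R=10]  = -19

-19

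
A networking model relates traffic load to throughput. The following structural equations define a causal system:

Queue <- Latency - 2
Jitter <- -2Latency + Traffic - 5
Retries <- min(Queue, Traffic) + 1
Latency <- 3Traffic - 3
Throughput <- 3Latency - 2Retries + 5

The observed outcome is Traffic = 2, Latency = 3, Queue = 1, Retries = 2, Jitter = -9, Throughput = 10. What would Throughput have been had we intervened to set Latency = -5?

Under do(Latency=-5), the mechanism Latency <- 3Traffic - 3 is discarded; Latency is fixed at -5.
Queue = Latency - 2  [with Latency=-5]  = -7
Retries = min(Queue, Traffic) + 1  [with Queue=-7, Traffic=2]  = -6
Throughput = 3Latency - 2Retries + 5  [with Latency=-5, Retries=-6]  = 2

2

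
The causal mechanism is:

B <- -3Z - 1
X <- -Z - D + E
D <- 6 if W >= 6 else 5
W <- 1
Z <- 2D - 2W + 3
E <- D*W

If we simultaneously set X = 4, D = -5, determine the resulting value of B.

26

The joint intervention fixes X = 4, D = -5, removing each variable's own equation.
Z = 2D - 2W + 3  [with D=-5, W=1]  = -9
B = -3Z - 1  [with Z=-9]  = 26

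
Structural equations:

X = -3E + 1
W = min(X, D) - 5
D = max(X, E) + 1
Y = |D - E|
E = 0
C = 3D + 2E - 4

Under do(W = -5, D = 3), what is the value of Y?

Under do(W = -5, D = 3), each intervened variable's structural equation is replaced by its fixed value.
Y = |D - E|  [with D=3, E=0]  = 3

3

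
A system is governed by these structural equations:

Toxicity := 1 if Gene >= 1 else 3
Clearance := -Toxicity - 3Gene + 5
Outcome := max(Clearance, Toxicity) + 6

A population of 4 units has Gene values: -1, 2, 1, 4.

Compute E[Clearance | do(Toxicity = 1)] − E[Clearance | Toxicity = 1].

2.5

Every unit gets Toxicity=1 under the intervention. Clearance values become 7, -2, 1, -8; E[Clearance|do(Toxicity=1)] = -0.5.
E[Clearance|Toxicity=1] averages over only the 3 units with Toxicity=1 (Gene = 2, 1, 4): Clearance = -2, 1, -8, mean -3.
Difference = -0.5 − (-3) = 2.5.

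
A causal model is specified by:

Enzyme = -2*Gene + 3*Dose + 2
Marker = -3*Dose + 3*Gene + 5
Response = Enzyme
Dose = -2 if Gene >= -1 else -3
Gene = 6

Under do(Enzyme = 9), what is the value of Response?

do(Enzyme=9) replaces the equation Enzyme = -2*Gene + 3*Dose + 2 with the constant Enzyme = 9.
Response = Enzyme  [with Enzyme=9]  = 9

9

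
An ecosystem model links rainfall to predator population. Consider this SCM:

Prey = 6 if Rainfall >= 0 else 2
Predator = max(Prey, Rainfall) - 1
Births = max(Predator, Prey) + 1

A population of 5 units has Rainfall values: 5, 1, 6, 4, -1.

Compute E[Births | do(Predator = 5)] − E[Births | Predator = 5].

Under do(Predator=5), Predator's equation is replaced by Predator=5 for every unit. Per-unit Births: 7, 7, 7, 7, 6. Mean = 6.8.
E[Births|Predator=5] averages over only the 4 units with Predator=5 (Rainfall = 5, 1, 6, 4): Births = 7, 7, 7, 7, mean 7.
Difference = 6.8 − 7 = -0.2.

-0.2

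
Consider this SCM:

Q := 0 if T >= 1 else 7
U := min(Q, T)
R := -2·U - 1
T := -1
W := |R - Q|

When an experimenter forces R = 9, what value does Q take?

7

The intervention breaks the incoming arrows to R: R := -2·U - 1 no longer applies, and R = 9.
Since Q is not a descendant of the intervened variable, it is unaffected.
Q = 0 if T >= 1 else 7  [with T=-1]  = 7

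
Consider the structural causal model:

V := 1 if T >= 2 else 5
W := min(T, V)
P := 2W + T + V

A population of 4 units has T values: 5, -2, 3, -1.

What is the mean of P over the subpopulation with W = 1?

E[P|W=1] averages over only the 2 units with W=1 (T = 5, 3): P = 8, 6, mean 7.

7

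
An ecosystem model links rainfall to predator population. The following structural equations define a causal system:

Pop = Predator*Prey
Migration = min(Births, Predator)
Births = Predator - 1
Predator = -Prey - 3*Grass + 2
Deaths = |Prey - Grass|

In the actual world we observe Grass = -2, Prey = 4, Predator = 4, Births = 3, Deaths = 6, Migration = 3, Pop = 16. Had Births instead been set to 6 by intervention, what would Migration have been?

4

Under do(Births=6), the mechanism Births = Predator - 1 is discarded; Births is fixed at 6.
Predator = -Prey - 3*Grass + 2  [with Prey=4, Grass=-2]  = 4
Migration = min(Births, Predator)  [with Births=6, Predator=4]  = 4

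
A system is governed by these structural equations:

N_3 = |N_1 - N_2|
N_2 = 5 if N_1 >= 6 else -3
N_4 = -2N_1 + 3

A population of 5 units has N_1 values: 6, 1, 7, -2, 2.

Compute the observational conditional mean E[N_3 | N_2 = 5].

1.5

Observing N_2=5 restricts to units where N_2's equation naturally yields 5: N_1 ∈ {6, 7}. In that subpopulation N_3 = 1, 2, mean 1.5.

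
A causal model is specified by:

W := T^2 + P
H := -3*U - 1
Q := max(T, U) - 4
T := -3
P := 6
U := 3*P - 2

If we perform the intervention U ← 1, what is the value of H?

Intervening sets U = 1 and removes its equation (U := 3*P - 2).
H = -3*U - 1  [with U=1]  = -4

-4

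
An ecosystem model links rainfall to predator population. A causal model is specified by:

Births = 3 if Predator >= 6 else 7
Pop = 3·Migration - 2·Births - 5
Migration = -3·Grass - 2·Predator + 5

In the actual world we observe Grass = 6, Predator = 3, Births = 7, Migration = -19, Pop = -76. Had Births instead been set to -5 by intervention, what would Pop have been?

-52

do(Births=-5) replaces the equation Births = 3 if Predator >= 6 else 7 with the constant Births = -5.
Migration = -3·Grass - 2·Predator + 5  [with Grass=6, Predator=3]  = -19
Pop = 3·Migration - 2·Births - 5  [with Migration=-19, Births=-5]  = -52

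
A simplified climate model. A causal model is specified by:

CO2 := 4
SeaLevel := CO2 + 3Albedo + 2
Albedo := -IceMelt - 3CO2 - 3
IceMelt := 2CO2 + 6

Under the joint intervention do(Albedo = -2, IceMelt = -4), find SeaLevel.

0

The joint intervention fixes Albedo = -2, IceMelt = -4, removing each variable's own equation.
SeaLevel = CO2 + 3Albedo + 2  [with CO2=4, Albedo=-2]  = 0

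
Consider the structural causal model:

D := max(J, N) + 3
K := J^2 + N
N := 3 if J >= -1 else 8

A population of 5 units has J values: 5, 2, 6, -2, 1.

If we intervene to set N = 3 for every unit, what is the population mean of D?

Every unit gets N=3 under the intervention. D values become 8, 6, 9, 6, 6; E[D|do(N=3)] = 7.

7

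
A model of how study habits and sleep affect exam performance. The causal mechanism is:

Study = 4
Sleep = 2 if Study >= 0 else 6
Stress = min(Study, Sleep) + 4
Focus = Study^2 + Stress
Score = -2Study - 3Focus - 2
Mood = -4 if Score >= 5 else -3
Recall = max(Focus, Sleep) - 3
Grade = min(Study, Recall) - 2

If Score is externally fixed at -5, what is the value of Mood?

The intervention breaks the incoming arrows to Score: Score = -2Study - 3Focus - 2 no longer applies, and Score = -5.
Mood = -4 if Score >= 5 else -3  [with Score=-5]  = -3

-3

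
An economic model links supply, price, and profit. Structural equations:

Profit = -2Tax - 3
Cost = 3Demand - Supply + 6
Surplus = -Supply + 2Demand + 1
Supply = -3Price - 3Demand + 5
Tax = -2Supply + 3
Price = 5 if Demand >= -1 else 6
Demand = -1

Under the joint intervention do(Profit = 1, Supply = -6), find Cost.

9

Under do(Profit = 1, Supply = -6), each intervened variable's structural equation is replaced by its fixed value.
Cost = 3Demand - Supply + 6  [with Demand=-1, Supply=-6]  = 9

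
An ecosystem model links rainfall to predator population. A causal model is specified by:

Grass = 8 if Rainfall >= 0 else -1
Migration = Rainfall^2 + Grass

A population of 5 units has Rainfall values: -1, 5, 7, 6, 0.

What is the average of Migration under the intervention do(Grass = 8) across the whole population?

Every unit gets Grass=8 under the intervention. Migration values become 9, 33, 57, 44, 8; E[Migration|do(Grass=8)] = 30.2.

30.2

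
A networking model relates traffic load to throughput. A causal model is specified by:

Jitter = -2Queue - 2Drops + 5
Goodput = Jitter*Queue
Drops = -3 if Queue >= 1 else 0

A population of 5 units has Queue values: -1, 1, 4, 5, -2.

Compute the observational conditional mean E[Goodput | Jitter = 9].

-4.5

E[Goodput|Jitter=9] averages over only the 2 units with Jitter=9 (Queue = 1, -2): Goodput = 9, -18, mean -4.5.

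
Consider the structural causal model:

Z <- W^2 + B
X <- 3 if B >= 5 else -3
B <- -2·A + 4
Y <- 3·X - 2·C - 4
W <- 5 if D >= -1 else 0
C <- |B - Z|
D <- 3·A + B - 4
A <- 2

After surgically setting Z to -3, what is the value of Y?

-19

Intervening sets Z = -3 and removes its equation (Z <- W^2 + B).
B = -2·A + 4  [with A=2]  = 0
X = 3 if B >= 5 else -3  [with B=0]  = -3
C = |B - Z|  [with B=0, Z=-3]  = 3
Y = 3·X - 2·C - 4  [with X=-3, C=3]  = -19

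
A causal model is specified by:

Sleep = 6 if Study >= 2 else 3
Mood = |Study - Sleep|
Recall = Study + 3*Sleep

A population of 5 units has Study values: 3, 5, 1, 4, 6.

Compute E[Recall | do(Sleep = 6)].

Every unit gets Sleep=6 under the intervention. Recall values become 21, 23, 19, 22, 24; E[Recall|do(Sleep=6)] = 21.8.

21.8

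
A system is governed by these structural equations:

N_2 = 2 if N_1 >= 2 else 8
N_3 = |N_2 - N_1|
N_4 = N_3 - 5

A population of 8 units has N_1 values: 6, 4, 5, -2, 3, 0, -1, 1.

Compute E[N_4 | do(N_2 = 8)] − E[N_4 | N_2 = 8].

Under do(N_2=8), N_2's equation is replaced by N_2=8 for every unit. Per-unit N_4: -3, -1, -2, 5, 0, 3, 4, 2. Mean = 1.
E[N_4|N_2=8] averages over only the 4 units with N_2=8 (N_1 = -2, 0, -1, 1): N_4 = 5, 3, 4, 2, mean 3.5.
Difference = 1 − 3.5 = -2.5.

-2.5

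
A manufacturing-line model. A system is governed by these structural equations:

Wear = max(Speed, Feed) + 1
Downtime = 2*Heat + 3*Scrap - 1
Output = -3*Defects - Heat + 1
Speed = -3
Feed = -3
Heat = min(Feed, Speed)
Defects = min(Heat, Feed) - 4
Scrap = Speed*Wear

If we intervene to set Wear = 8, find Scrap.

-24

Under do(Wear=8), the mechanism Wear = max(Speed, Feed) + 1 is discarded; Wear is fixed at 8.
Scrap = Speed*Wear  [with Speed=-3, Wear=8]  = -24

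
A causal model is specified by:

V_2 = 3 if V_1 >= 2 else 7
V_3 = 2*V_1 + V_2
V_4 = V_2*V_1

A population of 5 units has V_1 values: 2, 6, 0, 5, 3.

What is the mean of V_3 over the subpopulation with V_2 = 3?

11

Conditioning on V_2=3 selects the 4 unit(s) with V_1 ∈ {2, 6, 5, 3}. Their V_3 values: 7, 15, 13, 9. Mean = 11.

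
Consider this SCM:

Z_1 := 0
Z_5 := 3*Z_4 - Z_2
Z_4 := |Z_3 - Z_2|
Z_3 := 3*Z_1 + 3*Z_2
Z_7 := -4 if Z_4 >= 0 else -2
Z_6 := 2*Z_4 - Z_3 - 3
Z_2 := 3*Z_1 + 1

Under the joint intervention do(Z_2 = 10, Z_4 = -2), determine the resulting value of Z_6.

The joint intervention fixes Z_2 = 10, Z_4 = -2, removing each variable's own equation.
Z_3 = 3*Z_1 + 3*Z_2  [with Z_1=0, Z_2=10]  = 30
Z_6 = 2*Z_4 - Z_3 - 3  [with Z_4=-2, Z_3=30]  = -37

-37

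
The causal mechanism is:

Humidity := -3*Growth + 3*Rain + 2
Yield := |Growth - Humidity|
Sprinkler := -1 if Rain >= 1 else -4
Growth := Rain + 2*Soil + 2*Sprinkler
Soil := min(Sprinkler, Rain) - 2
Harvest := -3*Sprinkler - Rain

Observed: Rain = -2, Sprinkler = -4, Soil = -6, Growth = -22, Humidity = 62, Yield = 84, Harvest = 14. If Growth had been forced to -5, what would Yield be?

16

Under do(Growth=-5), the mechanism Growth := Rain + 2*Soil + 2*Sprinkler is discarded; Growth is fixed at -5.
Humidity = -3*Growth + 3*Rain + 2  [with Growth=-5, Rain=-2]  = 11
Yield = |Growth - Humidity|  [with Growth=-5, Humidity=11]  = 16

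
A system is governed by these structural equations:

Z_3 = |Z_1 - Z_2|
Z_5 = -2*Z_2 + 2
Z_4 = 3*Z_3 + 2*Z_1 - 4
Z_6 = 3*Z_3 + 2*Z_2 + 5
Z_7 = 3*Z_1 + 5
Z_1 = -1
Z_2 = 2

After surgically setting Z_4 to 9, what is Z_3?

3

Under do(Z_4=9), the mechanism Z_4 = 3*Z_3 + 2*Z_1 - 4 is discarded; Z_4 is fixed at 9.
Since Z_3 is not a descendant of the intervened variable, it is unaffected.
Z_3 = |Z_1 - Z_2|  [with Z_1=-1, Z_2=2]  = 3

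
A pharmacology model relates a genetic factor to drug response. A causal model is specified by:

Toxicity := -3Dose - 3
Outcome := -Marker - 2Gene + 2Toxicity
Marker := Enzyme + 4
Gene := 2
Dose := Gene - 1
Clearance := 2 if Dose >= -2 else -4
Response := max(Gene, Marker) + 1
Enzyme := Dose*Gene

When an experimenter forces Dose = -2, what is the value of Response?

do(Dose=-2) replaces the equation Dose := Gene - 1 with the constant Dose = -2.
Enzyme = Dose*Gene  [with Dose=-2, Gene=2]  = -4
Marker = Enzyme + 4  [with Enzyme=-4]  = 0
Response = max(Gene, Marker) + 1  [with Gene=2, Marker=0]  = 3

3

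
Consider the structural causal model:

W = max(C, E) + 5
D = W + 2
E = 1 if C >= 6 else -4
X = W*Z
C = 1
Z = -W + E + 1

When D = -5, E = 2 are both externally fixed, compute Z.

-4

Under do(D = -5, E = 2), each intervened variable's structural equation is replaced by its fixed value.
W = max(C, E) + 5  [with C=1, E=2]  = 7
Z = -W + E + 1  [with W=7, E=2]  = -4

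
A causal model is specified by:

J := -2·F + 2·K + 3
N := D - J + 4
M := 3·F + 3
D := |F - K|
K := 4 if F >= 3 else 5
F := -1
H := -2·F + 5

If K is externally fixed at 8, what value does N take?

do(K=8) replaces the equation K := 4 if F >= 3 else 5 with the constant K = 8.
D = |F - K|  [with F=-1, K=8]  = 9
J = -2·F + 2·K + 3  [with F=-1, K=8]  = 21
N = D - J + 4  [with D=9, J=21]  = -8

-8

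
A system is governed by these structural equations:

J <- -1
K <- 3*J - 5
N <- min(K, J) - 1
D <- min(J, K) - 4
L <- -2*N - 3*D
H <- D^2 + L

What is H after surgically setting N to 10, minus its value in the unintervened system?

-38

The intervention breaks the incoming arrows to N: N <- min(K, J) - 1 no longer applies, and N = 10.
K = 3*J - 5  [with J=-1]  = -8
D = min(J, K) - 4  [with J=-1, K=-8]  = -12
L = -2*N - 3*D  [with N=10, D=-12]  = 16
H = D^2 + L  [with D=-12, L=16]  = 160
Without intervention: K = 3*J - 5  [with J=-1]  = -8; N = min(K, J) - 1  [with K=-8, J=-1]  = -9; D = min(J, K) - 4  [with J=-1, K=-8]  = -12; L = -2*N - 3*D  [with N=-9, D=-12]  = 54; H = D^2 + L  [with D=-12, L=54]  = 198.
Change = 160 − 198 = -38.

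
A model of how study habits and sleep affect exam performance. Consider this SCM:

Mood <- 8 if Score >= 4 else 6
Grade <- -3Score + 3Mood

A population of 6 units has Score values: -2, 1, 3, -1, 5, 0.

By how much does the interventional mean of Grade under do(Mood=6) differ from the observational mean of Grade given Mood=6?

-2.4

The intervention sets Mood=6 in all 6 units regardless of Score. Recomputing Grade per unit gives 24, 15, 9, 21, 3, 18; average 15.
Observing Mood=6 restricts to units where Mood's equation naturally yields 6: Score ∈ {-2, 1, 3, -1, 0}. In that subpopulation Grade = 24, 15, 9, 21, 18, mean 17.4.
Difference = 15 − 17.4 = -2.4.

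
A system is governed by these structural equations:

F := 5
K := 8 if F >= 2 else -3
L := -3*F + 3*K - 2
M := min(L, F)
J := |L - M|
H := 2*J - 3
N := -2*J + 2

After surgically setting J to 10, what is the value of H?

17

The intervention breaks the incoming arrows to J: J := |L - M| no longer applies, and J = 10.
H = 2*J - 3  [with J=10]  = 17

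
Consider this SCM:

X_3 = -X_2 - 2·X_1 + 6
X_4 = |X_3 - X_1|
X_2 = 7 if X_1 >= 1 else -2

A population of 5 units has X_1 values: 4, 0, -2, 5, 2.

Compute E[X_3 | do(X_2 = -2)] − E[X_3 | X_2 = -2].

The intervention sets X_2=-2 in all 5 units regardless of X_1. Recomputing X_3 per unit gives 0, 8, 12, -2, 4; average 4.4.
E[X_3|X_2=-2] averages over only the 2 units with X_2=-2 (X_1 = 0, -2): X_3 = 8, 12, mean 10.
Difference = 4.4 − 10 = -5.6.

-5.6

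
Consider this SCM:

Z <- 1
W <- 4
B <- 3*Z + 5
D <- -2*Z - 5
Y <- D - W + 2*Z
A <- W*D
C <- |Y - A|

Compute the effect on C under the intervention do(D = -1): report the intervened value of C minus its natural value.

-18

The intervention breaks the incoming arrows to D: D <- -2*Z - 5 no longer applies, and D = -1.
Y = D - W + 2*Z  [with D=-1, W=4, Z=1]  = -3
A = W*D  [with W=4, D=-1]  = -4
C = |Y - A|  [with Y=-3, A=-4]  = 1
Without intervention: D = -2*Z - 5  [with Z=1]  = -7; Y = D - W + 2*Z  [with D=-7, W=4, Z=1]  = -9; A = W*D  [with W=4, D=-7]  = -28; C = |Y - A|  [with Y=-9, A=-28]  = 19.
Change = 1 − 19 = -18.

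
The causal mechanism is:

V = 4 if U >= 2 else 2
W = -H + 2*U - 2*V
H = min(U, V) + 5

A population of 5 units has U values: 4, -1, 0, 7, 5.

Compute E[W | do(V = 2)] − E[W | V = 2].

Under do(V=2), V's equation is replaced by V=2 for every unit. Per-unit W: -3, -10, -9, 3, -1. Mean = -4.
Observing V=2 restricts to units where V's equation naturally yields 2: U ∈ {-1, 0}. In that subpopulation W = -10, -9, mean -9.5.
Difference = -4 − (-9.5) = 5.5.

5.5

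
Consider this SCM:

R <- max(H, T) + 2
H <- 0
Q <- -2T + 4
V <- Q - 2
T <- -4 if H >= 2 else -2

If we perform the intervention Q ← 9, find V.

7

Intervening sets Q = 9 and removes its equation (Q <- -2T + 4).
V = Q - 2  [with Q=9]  = 7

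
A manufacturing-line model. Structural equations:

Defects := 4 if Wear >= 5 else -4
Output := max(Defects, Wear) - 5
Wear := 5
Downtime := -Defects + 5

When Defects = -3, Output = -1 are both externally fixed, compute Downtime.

8

Setting Defects = -3, Output = -1 by intervention discards those variables' equations.
Downtime = -Defects + 5  [with Defects=-3]  = 8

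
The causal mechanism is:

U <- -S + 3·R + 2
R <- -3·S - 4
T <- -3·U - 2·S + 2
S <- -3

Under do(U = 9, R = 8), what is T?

The joint intervention fixes U = 9, R = 8, removing each variable's own equation.
T = -3·U - 2·S + 2  [with U=9, S=-3]  = -19

-19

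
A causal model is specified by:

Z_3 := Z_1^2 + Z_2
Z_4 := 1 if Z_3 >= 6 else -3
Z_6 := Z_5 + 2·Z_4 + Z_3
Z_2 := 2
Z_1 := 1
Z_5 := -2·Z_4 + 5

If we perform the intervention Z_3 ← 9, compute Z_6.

14

The intervention breaks the incoming arrows to Z_3: Z_3 := Z_1^2 + Z_2 no longer applies, and Z_3 = 9.
Z_4 = 1 if Z_3 >= 6 else -3  [with Z_3=9]  = 1
Z_5 = -2·Z_4 + 5  [with Z_4=1]  = 3
Z_6 = Z_5 + 2·Z_4 + Z_3  [with Z_5=3, Z_4=1, Z_3=9]  = 14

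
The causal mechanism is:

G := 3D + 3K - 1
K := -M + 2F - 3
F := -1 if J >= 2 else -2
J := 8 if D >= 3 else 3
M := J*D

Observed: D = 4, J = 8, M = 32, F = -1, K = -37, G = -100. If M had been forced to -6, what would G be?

The intervention breaks the incoming arrows to M: M := J*D no longer applies, and M = -6.
J = 8 if D >= 3 else 3  [with D=4]  = 8
F = -1 if J >= 2 else -2  [with J=8]  = -1
K = -M + 2F - 3  [with M=-6, F=-1]  = 1
G = 3D + 3K - 1  [with D=4, K=1]  = 14

14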